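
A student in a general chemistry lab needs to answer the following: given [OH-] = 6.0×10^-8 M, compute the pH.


pOH = -log10([OH-]) = -log10(6.0×10^-8)
= 8 - log10(6.0) = 7.22
pH = 14 - pOH = 14 - 7.22 = 6.78

6.78


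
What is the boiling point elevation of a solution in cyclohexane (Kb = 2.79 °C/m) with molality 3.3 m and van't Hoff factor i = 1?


ΔTb = Kb × m × i
= 2.79 × 3.3 × 1
= 9.207 °C

9.207 °C


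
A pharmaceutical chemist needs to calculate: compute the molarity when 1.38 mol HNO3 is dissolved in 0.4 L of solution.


M = n/V = 1.38/0.4 = 3.450 mol/L

3.450 M


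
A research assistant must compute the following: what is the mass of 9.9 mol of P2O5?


M(P2O5) = 141.94 g/mol
mass = n × M = 9.9 × 141.94 = 1405.21 g

1405.21 g


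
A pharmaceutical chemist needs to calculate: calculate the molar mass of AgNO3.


M(AgNO3) = 1×107.87 + 1×14.01 + 3×16.0
= 107.87 + 14.01 + 48.0
= 169.88 g/mol

169.88 g/mol


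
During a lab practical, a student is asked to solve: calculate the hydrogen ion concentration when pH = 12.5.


[H+] = 10^(-pH) = 10^(-12.5)
= 3.16×10^-13 M

3.16×10^-13 M


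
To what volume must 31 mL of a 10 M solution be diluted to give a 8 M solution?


C1V1 = C2V2
10 × 31 = 8 × V2
V2 = 310/8 = 38.75 mL

38.75 mL


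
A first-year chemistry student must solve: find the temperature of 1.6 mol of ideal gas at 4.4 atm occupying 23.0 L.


PV = nRT  (R = 0.08206 L·atm/(mol·K))
T = PV/(nR) = 4.4×23.0/(1.6×0.08206)
= 101.20/0.131296
= 770.78 K

770.78 K


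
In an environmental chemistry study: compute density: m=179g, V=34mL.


ρ = mass/volume
= 179/34
= 5.265 g/mL

5.265 g/mL


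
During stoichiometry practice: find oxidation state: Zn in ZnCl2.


Zn is +2
Oxidation number: +2

+2


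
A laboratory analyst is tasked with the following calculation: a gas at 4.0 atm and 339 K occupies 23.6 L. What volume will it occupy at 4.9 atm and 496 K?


P1V1/T1 = P2V2/T2
V2 = P1V1T2/(T1P2)
= 4.0×23.6×496/(339×4.9)
= 28.188 L

28.188 L


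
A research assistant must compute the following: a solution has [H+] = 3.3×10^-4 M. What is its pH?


pH = -log10([H+]) = -log10(3.3×10^-4)
= 4 - log10(3.3)
= 4 - 0.52
= 3.48

3.48


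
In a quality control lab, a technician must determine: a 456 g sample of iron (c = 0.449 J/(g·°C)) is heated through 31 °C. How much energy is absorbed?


q = mcΔT = 456 × 0.449 × 31
= 6347.06 J

6347.06 J


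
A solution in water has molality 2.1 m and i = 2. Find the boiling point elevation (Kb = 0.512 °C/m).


ΔTb = Kb × m × i
= 0.512 × 2.1 × 2
= 2.1504 °C

2.1504 °C


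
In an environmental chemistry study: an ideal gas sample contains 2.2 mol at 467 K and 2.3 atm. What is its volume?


PV = nRT  (R = 0.08206 L·atm/(mol·K))
V = nRT/P = 2.2×0.08206×467/2.3
= 36.656 L

36.656 L


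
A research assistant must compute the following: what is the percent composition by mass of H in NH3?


M(NH3) = 1×14.01 + 3×1.008 = 17.034 g/mol
Mass of H = 3 × 1.008 = 3.024 g/mol
% H = 3.024/17.034 × 100 = 17.75%

17.75%


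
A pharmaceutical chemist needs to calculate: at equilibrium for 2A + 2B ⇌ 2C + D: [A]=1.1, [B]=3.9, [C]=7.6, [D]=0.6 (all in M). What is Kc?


Kc = [C]^2[D]/([A]^2[B]^2)
= (7.6^2 × 0.6^1)/(1.1^2 × 3.9^2)
= 34.656/18.4041
= 1.883

1.883


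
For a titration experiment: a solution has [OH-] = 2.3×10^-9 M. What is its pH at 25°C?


pOH = -log10([OH-]) = -log10(2.3×10^-9)
= 9 - log10(2.3) = 8.64
pH = 14 - pOH = 14 - 8.64 = 5.36

5.36


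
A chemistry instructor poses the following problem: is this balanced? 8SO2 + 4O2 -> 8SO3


Equation: 8SO2 + 4O2 -> 8SO3
Check atoms: O: 24=24, S: 8=8
Balanced

Yes, balanced


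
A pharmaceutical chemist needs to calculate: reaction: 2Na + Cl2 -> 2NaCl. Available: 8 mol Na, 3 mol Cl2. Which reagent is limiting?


Mole ratio available / coefficient:
  Na: 8/2 = 4.000
  Cl2: 3/1 = 3.000
Smaller ratio is limiting.

Cl2


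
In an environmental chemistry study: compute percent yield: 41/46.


% yield = actual/theoretical × 100
= 41/46 × 100
= 89.13%

89.13%


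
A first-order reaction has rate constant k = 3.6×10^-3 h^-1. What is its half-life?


t½ = ln2/k = 0.693147/(3.6×10^-3 h^-1)
= 192.5 h

192.5 h


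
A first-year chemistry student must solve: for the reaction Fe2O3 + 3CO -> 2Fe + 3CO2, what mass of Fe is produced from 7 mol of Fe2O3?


Mole ratio Fe:Fe2O3 = 2:1
n(Fe) = 7 × 2/1 = 14.000 mol
mass = 14.000 × 55.85 = 781.9 g

781.9 g


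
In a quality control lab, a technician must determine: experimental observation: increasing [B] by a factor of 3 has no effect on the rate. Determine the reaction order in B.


rate ∝ [B]^n
rate ∝ [B]^0
Order in B: 0

0


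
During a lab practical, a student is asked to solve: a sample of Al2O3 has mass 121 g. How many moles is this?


M(Al2O3) = 101.96 g/mol
n = mass/M = 121/101.96 = 1.1867 mol

1.1867 mol


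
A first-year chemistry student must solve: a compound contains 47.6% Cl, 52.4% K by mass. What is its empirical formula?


Assume 100 g sample. Moles of each element:
  Cl: 47.6/35.45 = 1.343 mol
  K: 52.4/39.1 = 1.34 mol
Divide by smallest (1.34):
  Cl: 1.343/1.34 = 1.0
  K: 1.34/1.34 = 1.0
Empirical formula: KCl

KCl


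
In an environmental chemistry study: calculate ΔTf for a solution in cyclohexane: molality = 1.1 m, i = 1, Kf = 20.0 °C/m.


ΔTf = Kf × m × i
= 20.0 × 1.1 × 1
= 22.0 °C

22.0 °C


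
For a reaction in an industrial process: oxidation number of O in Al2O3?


O is usually -2
Oxidation number: -2

-2


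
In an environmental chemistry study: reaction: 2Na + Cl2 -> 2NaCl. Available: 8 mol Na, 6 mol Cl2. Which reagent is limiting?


Mole ratio available / coefficient:
  Na: 8/2 = 4.000
  Cl2: 6/1 = 6.000
Smaller ratio is limiting.

Na


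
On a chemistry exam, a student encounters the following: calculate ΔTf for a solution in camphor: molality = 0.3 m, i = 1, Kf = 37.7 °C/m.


ΔTf = Kf × m × i
= 37.7 × 0.3 × 1
= 11.31 °C

11.31 °C


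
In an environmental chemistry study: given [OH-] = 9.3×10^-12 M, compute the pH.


pOH = -log10([OH-]) = -log10(9.3×10^-12)
= 12 - log10(9.3) = 11.03
pH = 14 - pOH = 14 - 11.03 = 2.97

2.97


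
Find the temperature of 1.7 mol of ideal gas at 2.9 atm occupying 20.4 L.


PV = nRT  (R = 0.08206 L·atm/(mol·K))
T = PV/(nR) = 2.9×20.4/(1.7×0.08206)
= 59.16/0.139502
= 424.08 K

424.08 K


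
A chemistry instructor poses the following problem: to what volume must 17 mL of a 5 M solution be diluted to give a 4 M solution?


C1V1 = C2V2
5 × 17 = 4 × V2
V2 = 85/4 = 21.25 mL

21.25 mL


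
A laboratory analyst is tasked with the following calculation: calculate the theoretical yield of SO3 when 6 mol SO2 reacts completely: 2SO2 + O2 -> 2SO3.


Mole ratio SO3:SO2 = 2:2
n(SO3) = 6 × 2/2 = 6.000 mol
mass = 6.000 × 80.07 = 480.42 g

480.42 g


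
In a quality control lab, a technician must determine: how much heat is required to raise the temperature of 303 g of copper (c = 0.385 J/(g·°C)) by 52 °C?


q = mcΔT = 303 × 0.385 × 52
= 6066.06 J

6066.06 J


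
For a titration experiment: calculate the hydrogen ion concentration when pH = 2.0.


[H+] = 10^(-pH) = 10^(-2.0)
= 1.0×10^-2 M

1.0×10^-2 M


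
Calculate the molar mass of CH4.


M(CH4) = 1×12.01 + 4×1.008
= 12.01 + 4.03
= 16.04 g/mol

16.04 g/mol


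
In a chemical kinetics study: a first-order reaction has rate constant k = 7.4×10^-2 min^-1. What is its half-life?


t½ = ln2/k = 0.693147/(7.4×10^-2 min^-1)
= 9.367 min

9.367 min


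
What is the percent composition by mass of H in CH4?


M(CH4) = 1×12.01 + 4×1.008 = 16.042 g/mol
Mass of H = 4 × 1.008 = 4.032 g/mol
% H = 4.032/16.042 × 100 = 25.13%

25.13%


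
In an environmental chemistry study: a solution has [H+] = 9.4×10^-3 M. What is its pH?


pH = -log10([H+]) = -log10(9.4×10^-3)
= 3 - log10(9.4)
= 3 - 0.97
= 2.03

2.03


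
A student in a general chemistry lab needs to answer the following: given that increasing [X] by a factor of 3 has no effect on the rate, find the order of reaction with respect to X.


rate ∝ [X]^n
rate ∝ [X]^0
Order in X: 0

0


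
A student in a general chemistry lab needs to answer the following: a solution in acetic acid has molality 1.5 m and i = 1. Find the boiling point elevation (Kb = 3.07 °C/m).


ΔTb = Kb × m × i
= 3.07 × 1.5 × 1
= 4.605 °C

4.605 °C


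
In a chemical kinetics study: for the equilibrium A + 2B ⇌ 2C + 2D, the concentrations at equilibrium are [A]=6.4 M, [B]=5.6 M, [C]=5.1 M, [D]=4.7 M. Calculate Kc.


Kc = [C]^2[D]^2/([A][B]^2)
= (5.1^2 × 4.7^2)/(6.4^1 × 5.6^2)
= 574.5609/200.704
= 2.863

2.863


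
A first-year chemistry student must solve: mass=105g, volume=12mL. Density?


ρ = mass/volume
= 105/12
= 8.75 g/mL

8.75 g/mL


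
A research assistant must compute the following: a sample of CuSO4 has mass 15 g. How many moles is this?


M(CuSO4) = 159.62 g/mol
n = mass/M = 15/159.62 = 0.094 mol

0.094 mol


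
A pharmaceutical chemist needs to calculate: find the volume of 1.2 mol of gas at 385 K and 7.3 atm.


PV = nRT  (R = 0.08206 L·atm/(mol·K))
V = nRT/P = 1.2×0.08206×385/7.3
= 5.193 L

5.193 L


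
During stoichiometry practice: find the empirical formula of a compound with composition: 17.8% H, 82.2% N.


Assume 100 g sample. Moles of each element:
  H: 17.8/1.008 = 17.659 mol
  N: 82.2/14.01 = 5.867 mol
Divide by smallest (5.867):
  H: 17.659/5.867 = 3.01
  N: 5.867/5.867 = 1.0
Empirical formula: NH3

NH3


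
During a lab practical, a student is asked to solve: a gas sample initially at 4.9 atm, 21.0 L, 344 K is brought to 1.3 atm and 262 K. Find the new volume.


P1V1/T1 = P2V2/T2
V2 = P1V1T2/(T1P2)
= 4.9×21.0×262/(344×1.3)
= 60.286 L

60.286 L


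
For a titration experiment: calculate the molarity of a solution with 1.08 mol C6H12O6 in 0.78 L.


M = n/V = 1.08/0.78 = 1.385 mol/L

1.385 M


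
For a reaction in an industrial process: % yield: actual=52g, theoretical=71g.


% yield = actual/theoretical × 100
= 52/71 × 100
= 73.24%

73.24%


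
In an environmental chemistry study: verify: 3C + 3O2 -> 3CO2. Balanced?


Equation: 3C + 3O2 -> 3CO2
Check atoms: C: 3=3, O: 6=6
Balanced

Yes, balanced


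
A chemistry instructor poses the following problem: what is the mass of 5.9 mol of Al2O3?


M(Al2O3) = 101.96 g/mol
mass = n × M = 5.9 × 101.96 = 601.56 g

601.56 g


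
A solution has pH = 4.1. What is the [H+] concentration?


[H+] = 10^(-pH) = 10^(-4.1)
= 7.94×10^-5 M

7.94×10^-5 M


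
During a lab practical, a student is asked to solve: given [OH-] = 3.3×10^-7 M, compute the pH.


pOH = -log10([OH-]) = -log10(3.3×10^-7)
= 7 - log10(3.3) = 6.48
pH = 14 - pOH = 14 - 6.48 = 7.52

7.52


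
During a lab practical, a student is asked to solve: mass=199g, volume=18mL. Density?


ρ = mass/volume
= 199/18
= 11.056 g/mL

11.056 g/mL


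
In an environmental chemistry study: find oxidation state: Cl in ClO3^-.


x + 3(-2) = -1, so x = +5
Oxidation number: +5

+5


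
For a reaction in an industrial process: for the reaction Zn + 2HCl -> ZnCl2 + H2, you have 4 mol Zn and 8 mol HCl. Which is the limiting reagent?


Mole ratio available / coefficient:
  Zn: 4/1 = 4.000
  HCl: 8/2 = 4.000
Smaller ratio is limiting.

neither (stoichiometric); Zn and HCl are fully consumed


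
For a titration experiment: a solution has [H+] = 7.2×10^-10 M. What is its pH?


pH = -log10([H+]) = -log10(7.2×10^-10)
= 10 - log10(7.2)
= 10 - 0.86
= 9.14

9.14


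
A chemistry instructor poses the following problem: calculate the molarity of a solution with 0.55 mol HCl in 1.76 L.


M = n/V = 0.55/1.76 = 0.313 mol/L

0.313 M


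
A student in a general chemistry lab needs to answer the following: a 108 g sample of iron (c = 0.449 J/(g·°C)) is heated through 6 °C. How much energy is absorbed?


q = mcΔT = 108 × 0.449 × 6
= 290.95 J

290.95 J


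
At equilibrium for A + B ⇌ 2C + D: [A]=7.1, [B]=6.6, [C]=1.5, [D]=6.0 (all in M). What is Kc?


Kc = [C]^2[D]/([A][B])
= (1.5^2 × 6.0^1)/(7.1^1 × 6.6^1)
= 13.5/46.86
= 0.2881

0.2881


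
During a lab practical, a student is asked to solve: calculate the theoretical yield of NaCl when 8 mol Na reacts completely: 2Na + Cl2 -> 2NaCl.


Mole ratio NaCl:Na = 2:2
n(NaCl) = 8 × 2/2 = 8.000 mol
mass = 8.000 × 58.44 = 467.52 g

467.52 g


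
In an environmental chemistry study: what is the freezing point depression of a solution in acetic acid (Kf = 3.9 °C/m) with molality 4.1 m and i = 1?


ΔTf = Kf × m × i
= 3.9 × 4.1 × 1
= 15.99 °C

15.99 °C


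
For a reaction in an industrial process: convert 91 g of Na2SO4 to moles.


M(Na2SO4) = 142.05 g/mol
n = mass/M = 91/142.05 = 0.6406 mol

0.6406 mol


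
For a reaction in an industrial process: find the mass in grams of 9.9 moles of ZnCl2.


M(ZnCl2) = 136.28 g/mol
mass = n × M = 9.9 × 136.28 = 1349.17 g

1349.17 g


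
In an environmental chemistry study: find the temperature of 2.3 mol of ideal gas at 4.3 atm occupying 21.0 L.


PV = nRT  (R = 0.08206 L·atm/(mol·K))
T = PV/(nR) = 4.3×21.0/(2.3×0.08206)
= 90.30/0.188738
= 478.44 K

478.44 K


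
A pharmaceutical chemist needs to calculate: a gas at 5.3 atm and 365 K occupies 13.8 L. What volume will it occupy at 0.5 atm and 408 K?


P1V1/T1 = P2V2/T2
V2 = P1V1T2/(T1P2)
= 5.3×13.8×408/(365×0.5)
= 163.513 L

163.513 L


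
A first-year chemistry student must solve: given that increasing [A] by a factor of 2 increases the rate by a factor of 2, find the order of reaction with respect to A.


rate ∝ [A]^n
2^n = 2 → n = 1
Order in A: 1

1


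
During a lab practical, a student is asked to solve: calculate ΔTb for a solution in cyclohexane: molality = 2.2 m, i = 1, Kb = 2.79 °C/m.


ΔTb = Kb × m × i
= 2.79 × 2.2 × 1
= 6.138 °C

6.138 °C


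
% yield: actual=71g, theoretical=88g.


% yield = actual/theoretical × 100
= 71/88 × 100
= 80.68%

80.68%


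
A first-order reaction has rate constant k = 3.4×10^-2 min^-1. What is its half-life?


t½ = ln2/k = 0.693147/(3.4×10^-2 min^-1)
= 20.39 min

20.39 min


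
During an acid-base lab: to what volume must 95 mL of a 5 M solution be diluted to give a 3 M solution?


C1V1 = C2V2
5 × 95 = 3 × V2
V2 = 475/3 = 158.33 mL

158.33 mL


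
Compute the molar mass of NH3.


M(NH3) = 1×14.01 + 3×1.008
= 14.01 + 3.02
= 17.03 g/mol

17.03 g/mol


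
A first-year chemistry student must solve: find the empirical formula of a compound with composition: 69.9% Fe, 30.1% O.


Assume 100 g sample. Moles of each element:
  Fe: 69.9/55.85 = 1.252 mol
  O: 30.1/16.0 = 1.881 mol
Divide by smallest (1.252):
  Fe: 1.252/1.252 = 1.0
  O: 1.881/1.252 = 1.5
Multiply all ratios by 2 to obtain whole numbers.
Empirical formula: Fe2O3

Fe2O3


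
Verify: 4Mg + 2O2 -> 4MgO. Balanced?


Equation: 4Mg + 2O2 -> 4MgO
Check atoms: Mg: 4=4, O: 4=4
Balanced

Yes, balanced


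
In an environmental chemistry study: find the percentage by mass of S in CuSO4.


M(CuSO4) = 1×63.55 + 1×32.07 + 4×16.0 = 159.62 g/mol
Mass of S = 1 × 32.07 = 32.07 g/mol
% S = 32.07/159.62 × 100 = 20.09%

20.09%


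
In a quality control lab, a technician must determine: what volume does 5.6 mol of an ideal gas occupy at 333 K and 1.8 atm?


PV = nRT  (R = 0.08206 L·atm/(mol·K))
V = nRT/P = 5.6×0.08206×333/1.8
= 85.014 L

85.014 L


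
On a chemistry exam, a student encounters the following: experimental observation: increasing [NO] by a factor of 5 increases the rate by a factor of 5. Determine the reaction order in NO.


rate ∝ [NO]^n
5^n = 5 → n = 1
Order in NO: 1

1


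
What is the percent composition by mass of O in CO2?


M(CO2) = 1×12.01 + 2×16.0 = 44.01 g/mol
Mass of O = 2 × 16.0 = 32.00 g/mol
% O = 32.00/44.01 × 100 = 72.71%

72.71%


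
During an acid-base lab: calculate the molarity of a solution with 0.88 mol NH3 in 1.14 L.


M = n/V = 0.88/1.14 = 0.772 mol/L

0.772 M


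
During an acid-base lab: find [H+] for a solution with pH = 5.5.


[H+] = 10^(-pH) = 10^(-5.5)
= 3.16×10^-6 M

3.16×10^-6 M


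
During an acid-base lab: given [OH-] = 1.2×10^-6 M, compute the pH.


pOH = -log10([OH-]) = -log10(1.2×10^-6)
= 6 - log10(1.2) = 5.92
pH = 14 - pOH = 14 - 5.92 = 8.08

8.08


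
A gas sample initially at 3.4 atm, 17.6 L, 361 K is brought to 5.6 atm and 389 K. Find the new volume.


P1V1/T1 = P2V2/T2
V2 = P1V1T2/(T1P2)
= 3.4×17.6×389/(361×5.6)
= 11.515 L

11.515 L


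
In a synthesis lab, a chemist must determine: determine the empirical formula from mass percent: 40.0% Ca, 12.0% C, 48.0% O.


Assume 100 g sample. Moles of each element:
  Ca: 40.0/40.08 = 0.998 mol
  C: 12.0/12.01 = 0.999 mol
  O: 48.0/16.0 = 3.0 mol
Divide by smallest (0.998):
  Ca: 0.998/0.998 = 1.0
  C: 0.999/0.998 = 1.0
  O: 3.0/0.998 = 3.01
Empirical formula: CaCO3

CaCO3


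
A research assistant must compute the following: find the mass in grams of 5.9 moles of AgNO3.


M(AgNO3) = 169.88 g/mol
mass = n × M = 5.9 × 169.88 = 1002.29 g

1002.29 g


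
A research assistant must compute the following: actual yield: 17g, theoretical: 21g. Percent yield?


% yield = actual/theoretical × 100
= 17/21 × 100
= 80.95%

80.95%


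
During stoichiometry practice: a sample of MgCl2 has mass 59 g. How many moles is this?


M(MgCl2) = 95.21 g/mol
n = mass/M = 59/95.21 = 0.6197 mol

0.6197 mol


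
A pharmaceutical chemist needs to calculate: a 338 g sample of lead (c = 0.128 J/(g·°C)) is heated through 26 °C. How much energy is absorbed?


q = mcΔT = 338 × 0.128 × 26
= 1124.86 J

1124.86 J


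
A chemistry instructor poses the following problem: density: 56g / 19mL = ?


ρ = mass/volume
= 56/19
= 2.947 g/mL

2.947 g/mL


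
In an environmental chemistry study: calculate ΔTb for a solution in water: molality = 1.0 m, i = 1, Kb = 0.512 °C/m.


ΔTb = Kb × m × i
= 0.512 × 1.0 × 1
= 0.512 °C

0.512 °C


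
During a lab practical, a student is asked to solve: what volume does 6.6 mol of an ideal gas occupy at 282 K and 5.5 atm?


PV = nRT  (R = 0.08206 L·atm/(mol·K))
V = nRT/P = 6.6×0.08206×282/5.5
= 27.769 L

27.769 L


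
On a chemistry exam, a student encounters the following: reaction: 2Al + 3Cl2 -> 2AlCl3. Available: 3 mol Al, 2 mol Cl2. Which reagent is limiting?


Mole ratio available / coefficient:
  Al: 3/2 = 1.500
  Cl2: 2/3 = 0.667
Smaller ratio is limiting.

Cl2


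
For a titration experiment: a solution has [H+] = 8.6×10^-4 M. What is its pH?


pH = -log10([H+]) = -log10(8.6×10^-4)
= 4 - log10(8.6)
= 4 - 0.93
= 3.07

3.07


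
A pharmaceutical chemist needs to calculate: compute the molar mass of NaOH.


M(NaOH) = 1×22.99 + 1×16.0 + 1×1.008
= 22.99 + 16.0 + 1.01
= 40.0 g/mol

40.0 g/mol


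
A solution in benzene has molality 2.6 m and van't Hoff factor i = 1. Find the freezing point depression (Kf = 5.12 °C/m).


ΔTf = Kf × m × i
= 5.12 × 2.6 × 1
= 13.312 °C

13.312 °C


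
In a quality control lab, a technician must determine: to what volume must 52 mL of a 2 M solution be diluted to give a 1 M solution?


C1V1 = C2V2
2 × 52 = 1 × V2
V2 = 104/1 = 104.0 mL

104.0 mL


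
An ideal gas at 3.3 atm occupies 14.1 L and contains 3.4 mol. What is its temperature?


PV = nRT  (R = 0.08206 L·atm/(mol·K))
T = PV/(nR) = 3.3×14.1/(3.4×0.08206)
= 46.53/0.279004
= 166.77 K

166.77 K


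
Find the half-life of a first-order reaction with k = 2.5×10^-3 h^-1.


t½ = ln2/k = 0.693147/(2.5×10^-3 h^-1)
= 277.3 h

277.3 h


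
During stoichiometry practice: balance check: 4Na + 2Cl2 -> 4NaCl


Equation: 4Na + 2Cl2 -> 4NaCl
Check atoms: Cl: 4=4, Na: 4=4
Balanced

Yes, balanced


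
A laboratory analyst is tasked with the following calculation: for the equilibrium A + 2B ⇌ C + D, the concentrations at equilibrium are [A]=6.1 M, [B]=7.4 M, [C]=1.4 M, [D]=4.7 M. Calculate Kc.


Kc = [C][D]/([A][B]^2)
= (1.4^1 × 4.7^1)/(6.1^1 × 7.4^2)
= 6.58/334.036
= 0.01970

0.01970


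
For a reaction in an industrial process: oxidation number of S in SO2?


x + 2(-2) = 0, so x = +4
Oxidation number: +4

+4


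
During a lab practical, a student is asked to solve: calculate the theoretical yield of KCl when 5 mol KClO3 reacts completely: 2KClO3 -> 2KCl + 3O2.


Mole ratio KCl:KClO3 = 2:2
n(KCl) = 5 × 2/2 = 5.000 mol
mass = 5.000 × 74.55 = 372.75 g

372.75 g


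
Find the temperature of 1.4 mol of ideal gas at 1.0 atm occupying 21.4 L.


PV = nRT  (R = 0.08206 L·atm/(mol·K))
T = PV/(nR) = 1.0×21.4/(1.4×0.08206)
= 21.40/0.114884
= 186.27 K

186.27 K


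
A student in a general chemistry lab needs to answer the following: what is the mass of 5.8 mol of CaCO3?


M(CaCO3) = 100.09 g/mol
mass = n × M = 5.8 × 100.09 = 580.52 g

580.52 g


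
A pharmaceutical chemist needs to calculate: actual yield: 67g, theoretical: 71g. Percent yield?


% yield = actual/theoretical × 100
= 67/71 × 100
= 94.37%

94.37%


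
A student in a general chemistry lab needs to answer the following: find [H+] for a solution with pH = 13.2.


[H+] = 10^(-pH) = 10^(-13.2)
= 6.31×10^-14 M

6.31×10^-14 M


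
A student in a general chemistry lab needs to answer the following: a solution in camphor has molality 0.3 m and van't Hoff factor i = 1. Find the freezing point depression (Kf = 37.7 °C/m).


ΔTf = Kf × m × i
= 37.7 × 0.3 × 1
= 11.31 °C

11.31 °C


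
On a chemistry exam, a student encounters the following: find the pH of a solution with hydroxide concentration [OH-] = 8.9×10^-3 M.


pOH = -log10([OH-]) = -log10(8.9×10^-3)
= 3 - log10(8.9) = 2.05
pH = 14 - pOH = 14 - 2.05 = 11.95

11.95


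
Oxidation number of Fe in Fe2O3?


2x + 3(-2) = 0, so x = +3
Oxidation number: +3

+3


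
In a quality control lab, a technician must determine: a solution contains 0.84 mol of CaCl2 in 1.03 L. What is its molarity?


M = n/V = 0.84/1.03 = 0.816 mol/L

0.816 M


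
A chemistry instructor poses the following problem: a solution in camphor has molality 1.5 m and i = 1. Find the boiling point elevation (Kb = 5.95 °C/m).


ΔTb = Kb × m × i
= 5.95 × 1.5 × 1
= 8.925 °C

8.925 °C


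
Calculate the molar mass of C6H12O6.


M(C6H12O6) = 6×12.01 + 12×1.008 + 6×16.0
= 72.06 + 12.1 + 96.0
= 180.16 g/mol

180.16 g/mol


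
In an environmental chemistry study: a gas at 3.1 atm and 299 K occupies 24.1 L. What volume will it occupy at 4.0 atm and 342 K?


P1V1/T1 = P2V2/T2
V2 = P1V1T2/(T1P2)
= 3.1×24.1×342/(299×4.0)
= 21.364 L

21.364 L


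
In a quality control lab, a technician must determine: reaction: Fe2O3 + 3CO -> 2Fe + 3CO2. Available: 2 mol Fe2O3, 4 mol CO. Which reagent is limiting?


Mole ratio available / coefficient:
  Fe2O3: 2/1 = 2.000
  CO: 4/3 = 1.333
Smaller ratio is limiting.

CO


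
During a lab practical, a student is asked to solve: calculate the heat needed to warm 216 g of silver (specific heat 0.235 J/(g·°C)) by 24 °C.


q = mcΔT = 216 × 0.235 × 24
= 1218.24 J

1218.24 J


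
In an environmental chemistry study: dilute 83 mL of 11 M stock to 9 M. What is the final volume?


C1V1 = C2V2
11 × 83 = 9 × V2
V2 = 913/9 = 101.44 mL

101.44 mL


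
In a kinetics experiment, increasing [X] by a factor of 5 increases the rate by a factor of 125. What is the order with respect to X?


rate ∝ [X]^n
5^n = 125 → n = 3
Order in X: 3

3


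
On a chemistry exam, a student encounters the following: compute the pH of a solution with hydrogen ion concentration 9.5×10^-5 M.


pH = -log10([H+]) = -log10(9.5×10^-5)
= 5 - log10(9.5)
= 5 - 0.98
= 4.02

4.02


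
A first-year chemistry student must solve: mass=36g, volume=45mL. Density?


ρ = mass/volume
= 36/45
= 0.8 g/mL

0.8 g/mL


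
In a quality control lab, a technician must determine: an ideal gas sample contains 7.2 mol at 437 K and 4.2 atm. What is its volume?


PV = nRT  (R = 0.08206 L·atm/(mol·K))
V = nRT/P = 7.2×0.08206×437/4.2
= 61.475 L

61.475 L


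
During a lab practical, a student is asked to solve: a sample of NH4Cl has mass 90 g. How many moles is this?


M(NH4Cl) = 53.49 g/mol
n = mass/M = 90/53.49 = 1.6826 mol

1.6826 mol


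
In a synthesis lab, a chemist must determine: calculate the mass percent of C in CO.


M(CO) = 1×12.01 + 1×16.0 = 28.01 g/mol
Mass of C = 1 × 12.01 = 12.01 g/mol
% C = 12.01/28.01 × 100 = 42.88%

42.88%


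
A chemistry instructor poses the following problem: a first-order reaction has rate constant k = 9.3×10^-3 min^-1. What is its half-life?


t½ = ln2/k = 0.693147/(9.3×10^-3 min^-1)
= 74.53 min

74.53 min


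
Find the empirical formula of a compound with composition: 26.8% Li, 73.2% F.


Assume 100 g sample. Moles of each element:
  Li: 26.8/6.94 = 3.862 mol
  F: 73.2/19.0 = 3.853 mol
Divide by smallest (3.853):
  Li: 3.862/3.853 = 1.0
  F: 3.853/3.853 = 1.0
Empirical formula: LiF

LiF


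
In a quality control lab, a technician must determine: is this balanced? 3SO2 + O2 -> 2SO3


Equation: 3SO2 + O2 -> 2SO3
Check atoms: O: 8≠6, S: 3≠2
Not balanced

No, not balanced


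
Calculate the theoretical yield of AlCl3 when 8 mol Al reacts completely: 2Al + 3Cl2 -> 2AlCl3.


Mole ratio AlCl3:Al = 2:2
n(AlCl3) = 8 × 2/2 = 8.000 mol
mass = 8.000 × 133.33 = 1066.64 g

1066.64 g


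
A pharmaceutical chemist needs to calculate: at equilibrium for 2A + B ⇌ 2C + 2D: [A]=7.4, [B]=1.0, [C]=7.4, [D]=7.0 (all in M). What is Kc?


Kc = [C]^2[D]^2/([A]^2[B])
= (7.4^2 × 7.0^2)/(7.4^2 × 1.0^1)
= 2683.24/54.76
= 49.00

49.00


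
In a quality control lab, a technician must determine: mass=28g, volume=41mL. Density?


ρ = mass/volume
= 28/41
= 0.683 g/mL

0.683 g/mL


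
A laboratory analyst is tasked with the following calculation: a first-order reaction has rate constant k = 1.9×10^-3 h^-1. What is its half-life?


t½ = ln2/k = 0.693147/(1.9×10^-3 h^-1)
= 364.8 h

364.8 h


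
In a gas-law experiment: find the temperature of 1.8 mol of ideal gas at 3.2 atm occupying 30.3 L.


PV = nRT  (R = 0.08206 L·atm/(mol·K))
T = PV/(nR) = 3.2×30.3/(1.8×0.08206)
= 96.96/0.147708
= 656.43 K

656.43 K


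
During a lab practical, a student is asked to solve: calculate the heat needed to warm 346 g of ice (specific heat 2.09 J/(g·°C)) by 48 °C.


q = mcΔT = 346 × 2.09 × 48
= 34710.72 J

34710.72 J


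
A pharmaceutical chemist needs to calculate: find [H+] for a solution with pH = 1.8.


[H+] = 10^(-pH) = 10^(-1.8)
= 1.58×10^-2 M

1.58×10^-2 M


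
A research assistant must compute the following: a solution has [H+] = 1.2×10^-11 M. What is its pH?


pH = -log10([H+]) = -log10(1.2×10^-11)
= 11 - log10(1.2)
= 11 - 0.08
= 10.92

10.92


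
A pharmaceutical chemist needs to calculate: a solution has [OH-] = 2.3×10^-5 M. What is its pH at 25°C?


pOH = -log10([OH-]) = -log10(2.3×10^-5)
= 5 - log10(2.3) = 4.64
pH = 14 - pOH = 14 - 4.64 = 9.36

9.36


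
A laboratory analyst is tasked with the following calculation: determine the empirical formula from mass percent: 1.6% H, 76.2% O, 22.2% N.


Assume 100 g sample. Moles of each element:
  H: 1.6/1.008 = 1.587 mol
  O: 76.2/16.0 = 4.763 mol
  N: 22.2/14.01 = 1.585 mol
Divide by smallest (1.585):
  H: 1.587/1.585 = 1.0
  O: 4.763/1.585 = 3.01
  N: 1.585/1.585 = 1.0
Empirical formula: HNO3

HNO3


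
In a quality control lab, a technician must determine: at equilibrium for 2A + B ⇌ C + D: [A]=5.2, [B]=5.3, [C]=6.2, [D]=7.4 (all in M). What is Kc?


Kc = [C][D]/([A]^2[B])
= (6.2^1 × 7.4^1)/(5.2^2 × 5.3^1)
= 45.88/143.312
= 0.3201

0.3201


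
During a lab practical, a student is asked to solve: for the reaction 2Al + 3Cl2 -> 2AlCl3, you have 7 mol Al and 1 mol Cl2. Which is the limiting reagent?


Mole ratio available / coefficient:
  Al: 7/2 = 3.500
  Cl2: 1/3 = 0.333
Smaller ratio is limiting.

Cl2


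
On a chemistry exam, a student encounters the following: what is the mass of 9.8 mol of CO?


M(CO) = 28.01 g/mol
mass = n × M = 9.8 × 28.01 = 274.50 g

274.50 g


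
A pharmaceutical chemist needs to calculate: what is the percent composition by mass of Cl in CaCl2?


M(CaCl2) = 1×40.08 + 2×35.45 = 110.98 g/mol
Mass of Cl = 2 × 35.45 = 70.90 g/mol
% Cl = 70.90/110.98 × 100 = 63.89%

63.89%


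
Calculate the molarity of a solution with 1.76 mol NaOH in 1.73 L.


M = n/V = 1.76/1.73 = 1.017 mol/L

1.017 M


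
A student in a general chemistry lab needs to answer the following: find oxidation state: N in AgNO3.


(+1) + x + 3(-2) = 0, so x = +5
Oxidation number: +5

+5


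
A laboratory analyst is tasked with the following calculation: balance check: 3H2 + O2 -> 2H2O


Equation: 3H2 + O2 -> 2H2O
Check atoms: H: 6≠4, O: 2=2
Not balanced

No, not balanced


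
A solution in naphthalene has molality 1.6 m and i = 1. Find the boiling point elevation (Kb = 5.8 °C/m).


ΔTb = Kb × m × i
= 5.8 × 1.6 × 1
= 9.28 °C

9.28 °C


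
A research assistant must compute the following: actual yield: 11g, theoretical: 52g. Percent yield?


% yield = actual/theoretical × 100
= 11/52 × 100
= 21.15%

21.15%


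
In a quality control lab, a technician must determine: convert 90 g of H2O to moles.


M(H2O) = 18.02 g/mol
n = mass/M = 90/18.02 = 4.9945 mol

4.9945 mol


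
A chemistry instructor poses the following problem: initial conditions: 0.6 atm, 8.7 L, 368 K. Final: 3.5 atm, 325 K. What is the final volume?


P1V1/T1 = P2V2/T2
V2 = P1V1T2/(T1P2)
= 0.6×8.7×325/(368×3.5)
= 1.317 L

1.317 L


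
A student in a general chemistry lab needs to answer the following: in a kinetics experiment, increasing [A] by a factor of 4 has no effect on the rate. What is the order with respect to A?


rate ∝ [A]^n
rate ∝ [A]^0
Order in A: 0

0


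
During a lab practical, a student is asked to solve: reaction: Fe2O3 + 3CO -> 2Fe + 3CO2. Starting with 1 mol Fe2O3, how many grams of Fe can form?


Mole ratio Fe:Fe2O3 = 2:1
n(Fe) = 1 × 2/1 = 2.000 mol
mass = 2.000 × 55.85 = 111.7 g

111.7 g


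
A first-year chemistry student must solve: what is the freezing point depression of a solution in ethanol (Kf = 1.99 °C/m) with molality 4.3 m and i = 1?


ΔTf = Kf × m × i
= 1.99 × 4.3 × 1
= 8.557 °C

8.557 °C


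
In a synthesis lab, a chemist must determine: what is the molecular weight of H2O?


M(H2O) = 2×1.008 + 1×16.0
= 2.02 + 16.0
= 18.02 g/mol

18.02 g/mol


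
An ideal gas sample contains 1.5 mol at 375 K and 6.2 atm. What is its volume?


PV = nRT  (R = 0.08206 L·atm/(mol·K))
V = nRT/P = 1.5×0.08206×375/6.2
= 7.445 L

7.445 L


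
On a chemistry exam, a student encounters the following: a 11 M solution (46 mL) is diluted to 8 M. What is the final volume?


C1V1 = C2V2
11 × 46 = 8 × V2
V2 = 506/8 = 63.25 mL

63.25 mL


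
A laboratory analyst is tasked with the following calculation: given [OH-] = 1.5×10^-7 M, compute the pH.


pOH = -log10([OH-]) = -log10(1.5×10^-7)
= 7 - log10(1.5) = 6.82
pH = 14 - pOH = 14 - 6.82 = 7.18

7.18


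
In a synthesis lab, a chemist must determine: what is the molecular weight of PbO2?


M(PbO2) = 1×207.2 + 2×16.0
= 207.2 + 32.0
= 239.2 g/mol

239.2 g/mol


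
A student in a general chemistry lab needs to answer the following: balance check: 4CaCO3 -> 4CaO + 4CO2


Equation: 4CaCO3 -> 4CaO + 4CO2
Check atoms: C: 4=4, Ca: 4=4, O: 12=12
Balanced

Yes, balanced


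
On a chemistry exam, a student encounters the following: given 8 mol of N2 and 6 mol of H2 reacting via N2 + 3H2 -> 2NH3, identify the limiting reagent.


Mole ratio available / coefficient:
  N2: 8/1 = 8.000
  H2: 6/3 = 2.000
Smaller ratio is limiting.

H2


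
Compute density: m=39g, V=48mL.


ρ = mass/volume
= 39/48
= 0.812 g/mL

0.812 g/mL


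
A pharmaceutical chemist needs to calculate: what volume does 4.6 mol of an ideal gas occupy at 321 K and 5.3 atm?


PV = nRT  (R = 0.08206 L·atm/(mol·K))
V = nRT/P = 4.6×0.08206×321/5.3
= 22.862 L

22.862 L


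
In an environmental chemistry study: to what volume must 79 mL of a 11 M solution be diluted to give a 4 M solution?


C1V1 = C2V2
11 × 79 = 4 × V2
V2 = 869/4 = 217.25 mL

217.25 mL


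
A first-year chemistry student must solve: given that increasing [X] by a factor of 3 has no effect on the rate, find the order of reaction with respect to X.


rate ∝ [X]^n
rate ∝ [X]^0
Order in X: 0

0


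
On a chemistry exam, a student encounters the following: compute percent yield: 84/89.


% yield = actual/theoretical × 100
= 84/89 × 100
= 94.38%

94.38%


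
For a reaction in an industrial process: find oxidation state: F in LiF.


F is always -1
Oxidation number: -1

-1


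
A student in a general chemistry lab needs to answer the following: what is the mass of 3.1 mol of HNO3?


M(HNO3) = 63.02 g/mol
mass = n × M = 3.1 × 63.02 = 195.36 g

195.36 g


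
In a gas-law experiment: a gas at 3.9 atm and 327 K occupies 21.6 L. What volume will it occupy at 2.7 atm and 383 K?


P1V1/T1 = P2V2/T2
V2 = P1V1T2/(T1P2)
= 3.9×21.6×383/(327×2.7)
= 36.543 L

36.543 L


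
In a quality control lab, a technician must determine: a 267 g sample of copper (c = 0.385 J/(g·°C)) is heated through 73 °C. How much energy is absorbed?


q = mcΔT = 267 × 0.385 × 73
= 7504.04 J

7504.04 J


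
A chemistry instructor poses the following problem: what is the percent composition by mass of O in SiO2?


M(SiO2) = 1×28.09 + 2×16.0 = 60.09 g/mol
Mass of O = 2 × 16.0 = 32.00 g/mol
% O = 32.00/60.09 × 100 = 53.25%

53.25%


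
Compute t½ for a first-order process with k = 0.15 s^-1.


t½ = ln2/k = 0.693147/(0.15 s^-1)
= 4.621 s

4.621 s


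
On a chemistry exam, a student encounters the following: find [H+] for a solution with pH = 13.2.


[H+] = 10^(-pH) = 10^(-13.2)
= 6.31×10^-14 M

6.31×10^-14 M


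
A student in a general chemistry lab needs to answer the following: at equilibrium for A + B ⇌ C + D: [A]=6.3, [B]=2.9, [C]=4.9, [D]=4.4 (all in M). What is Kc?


Kc = [C][D]/([A][B])
= (4.9^1 × 4.4^1)/(6.3^1 × 2.9^1)
= 21.56/18.27
= 1.180

1.180


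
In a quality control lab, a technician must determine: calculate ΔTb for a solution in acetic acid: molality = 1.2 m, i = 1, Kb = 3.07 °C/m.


ΔTb = Kb × m × i
= 3.07 × 1.2 × 1
= 3.684 °C

3.684 °C


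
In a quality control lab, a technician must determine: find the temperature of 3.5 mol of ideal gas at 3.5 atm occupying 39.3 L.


PV = nRT  (R = 0.08206 L·atm/(mol·K))
T = PV/(nR) = 3.5×39.3/(3.5×0.08206)
= 137.55/0.287210
= 478.92 K

478.92 K


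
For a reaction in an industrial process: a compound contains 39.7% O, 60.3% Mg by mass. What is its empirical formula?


Assume 100 g sample. Moles of each element:
  O: 39.7/16.0 = 2.481 mol
  Mg: 60.3/24.31 = 2.48 mol
Divide by smallest (2.48):
  O: 2.481/2.48 = 1.0
  Mg: 2.48/2.48 = 1.0
Empirical formula: MgO

MgO


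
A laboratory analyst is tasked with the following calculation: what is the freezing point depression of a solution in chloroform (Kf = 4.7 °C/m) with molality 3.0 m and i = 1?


ΔTf = Kf × m × i
= 4.7 × 3.0 × 1
= 14.1 °C

14.1 °C


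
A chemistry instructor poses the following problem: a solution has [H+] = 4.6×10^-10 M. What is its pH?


pH = -log10([H+]) = -log10(4.6×10^-10)
= 10 - log10(4.6)
= 10 - 0.66
= 9.34

9.34


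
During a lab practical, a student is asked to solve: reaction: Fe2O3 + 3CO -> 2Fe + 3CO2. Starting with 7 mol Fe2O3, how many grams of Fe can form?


Mole ratio Fe:Fe2O3 = 2:1
n(Fe) = 7 × 2/1 = 14.000 mol
mass = 14.000 × 55.85 = 781.9 g

781.9 g


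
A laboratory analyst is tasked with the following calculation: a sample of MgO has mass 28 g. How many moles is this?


M(MgO) = 40.31 g/mol
n = mass/M = 28/40.31 = 0.6946 mol

0.6946 mol


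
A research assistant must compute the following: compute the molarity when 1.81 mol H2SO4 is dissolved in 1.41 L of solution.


M = n/V = 1.81/1.41 = 1.284 mol/L

1.284 M


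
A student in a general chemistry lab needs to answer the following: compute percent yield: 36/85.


% yield = actual/theoretical × 100
= 36/85 × 100
= 42.35%

42.35%


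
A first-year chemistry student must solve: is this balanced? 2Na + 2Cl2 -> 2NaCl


Equation: 2Na + 2Cl2 -> 2NaCl
Check atoms: Cl: 4≠2, Na: 2=2
Not balanced

No, not balanced


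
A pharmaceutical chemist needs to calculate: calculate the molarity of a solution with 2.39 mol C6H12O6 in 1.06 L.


M = n/V = 2.39/1.06 = 2.255 mol/L

2.255 M


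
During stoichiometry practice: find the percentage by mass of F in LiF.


M(LiF) = 1×6.94 + 1×19.0 = 25.94 g/mol
Mass of F = 1 × 19.0 = 19.00 g/mol
% F = 19.00/25.94 × 100 = 73.25%

73.25%


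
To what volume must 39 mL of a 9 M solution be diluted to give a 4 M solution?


C1V1 = C2V2
9 × 39 = 4 × V2
V2 = 351/4 = 87.75 mL

87.75 mL


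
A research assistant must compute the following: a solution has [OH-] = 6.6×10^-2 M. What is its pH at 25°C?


pOH = -log10([OH-]) = -log10(6.6×10^-2)
= 2 - log10(6.6) = 1.18
pH = 14 - pOH = 14 - 1.18 = 12.82

12.82


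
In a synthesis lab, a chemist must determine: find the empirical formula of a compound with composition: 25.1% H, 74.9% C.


Assume 100 g sample. Moles of each element:
  H: 25.1/1.008 = 24.901 mol
  C: 74.9/12.01 = 6.236 mol
Divide by smallest (6.236):
  H: 24.901/6.236 = 3.99
  C: 6.236/6.236 = 1.0
Empirical formula: CH4

CH4


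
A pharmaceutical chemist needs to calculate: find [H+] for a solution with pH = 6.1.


[H+] = 10^(-pH) = 10^(-6.1)
= 7.94×10^-7 M

7.94×10^-7 M


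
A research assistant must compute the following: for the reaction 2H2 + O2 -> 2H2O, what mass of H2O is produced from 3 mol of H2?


Mole ratio H2O:H2 = 2:2
n(H2O) = 3 × 2/2 = 3.000 mol
mass = 3.000 × 18.02 = 54.06 g

54.06 g


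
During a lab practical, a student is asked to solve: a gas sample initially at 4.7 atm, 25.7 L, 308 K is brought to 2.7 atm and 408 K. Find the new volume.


P1V1/T1 = P2V2/T2
V2 = P1V1T2/(T1P2)
= 4.7×25.7×408/(308×2.7)
= 59.262 L

59.262 L


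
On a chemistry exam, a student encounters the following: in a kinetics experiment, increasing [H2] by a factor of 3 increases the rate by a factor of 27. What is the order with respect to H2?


rate ∝ [H2]^n
3^n = 27 → n = 3
Order in H2: 3

3


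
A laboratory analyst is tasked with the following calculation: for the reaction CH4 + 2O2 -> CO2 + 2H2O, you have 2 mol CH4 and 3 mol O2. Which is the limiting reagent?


Mole ratio available / coefficient:
  CH4: 2/1 = 2.000
  O2: 3/2 = 1.500
Smaller ratio is limiting.

O2


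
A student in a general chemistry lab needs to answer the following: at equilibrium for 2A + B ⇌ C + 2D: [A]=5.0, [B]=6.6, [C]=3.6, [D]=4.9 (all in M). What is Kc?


Kc = [C][D]^2/([A]^2[B])
= (3.6^1 × 4.9^2)/(5.0^2 × 6.6^1)
= 86.436/165
= 0.5239

0.5239


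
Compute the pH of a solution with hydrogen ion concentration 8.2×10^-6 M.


pH = -log10([H+]) = -log10(8.2×10^-6)
= 6 - log10(8.2)
= 6 - 0.91
= 5.09

5.09


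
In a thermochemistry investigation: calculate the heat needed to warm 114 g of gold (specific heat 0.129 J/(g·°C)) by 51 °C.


q = mcΔT = 114 × 0.129 × 51
= 750.01 J

750.01 J
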